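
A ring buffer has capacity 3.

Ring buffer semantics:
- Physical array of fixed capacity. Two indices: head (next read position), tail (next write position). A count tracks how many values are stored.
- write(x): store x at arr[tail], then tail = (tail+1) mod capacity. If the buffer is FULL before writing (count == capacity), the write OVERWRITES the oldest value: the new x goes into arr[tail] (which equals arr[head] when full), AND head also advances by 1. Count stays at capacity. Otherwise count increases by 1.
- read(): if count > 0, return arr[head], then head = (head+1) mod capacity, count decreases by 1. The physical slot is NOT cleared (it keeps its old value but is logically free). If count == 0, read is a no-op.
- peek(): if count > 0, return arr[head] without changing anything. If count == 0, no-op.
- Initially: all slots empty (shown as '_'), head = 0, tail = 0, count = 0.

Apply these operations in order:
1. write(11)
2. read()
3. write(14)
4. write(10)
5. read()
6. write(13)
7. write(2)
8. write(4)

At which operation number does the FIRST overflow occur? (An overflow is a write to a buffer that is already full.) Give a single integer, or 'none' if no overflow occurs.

After op 1 (write(11)): arr=[11 _ _] head=0 tail=1 count=1
After op 2 (read()): arr=[11 _ _] head=1 tail=1 count=0
After op 3 (write(14)): arr=[11 14 _] head=1 tail=2 count=1
After op 4 (write(10)): arr=[11 14 10] head=1 tail=0 count=2
After op 5 (read()): arr=[11 14 10] head=2 tail=0 count=1
After op 6 (write(13)): arr=[13 14 10] head=2 tail=1 count=2
After op 7 (write(2)): arr=[13 2 10] head=2 tail=2 count=3
After op 8 (write(4)): arr=[13 2 4] head=0 tail=0 count=3

Answer: 8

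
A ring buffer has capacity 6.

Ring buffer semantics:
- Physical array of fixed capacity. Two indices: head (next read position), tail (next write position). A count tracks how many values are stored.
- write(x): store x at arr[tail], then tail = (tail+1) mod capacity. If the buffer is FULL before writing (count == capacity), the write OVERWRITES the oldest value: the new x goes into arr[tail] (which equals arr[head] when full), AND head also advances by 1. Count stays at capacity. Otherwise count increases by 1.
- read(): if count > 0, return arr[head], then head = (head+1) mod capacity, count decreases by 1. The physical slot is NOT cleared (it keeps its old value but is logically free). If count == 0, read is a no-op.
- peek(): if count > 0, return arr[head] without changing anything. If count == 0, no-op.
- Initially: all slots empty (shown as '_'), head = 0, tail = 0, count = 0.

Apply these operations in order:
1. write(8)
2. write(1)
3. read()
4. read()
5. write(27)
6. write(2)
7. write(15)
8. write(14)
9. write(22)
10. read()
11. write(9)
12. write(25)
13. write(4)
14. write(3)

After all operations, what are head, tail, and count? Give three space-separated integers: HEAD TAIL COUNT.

Answer: 5 5 6

Derivation:
After op 1 (write(8)): arr=[8 _ _ _ _ _] head=0 tail=1 count=1
After op 2 (write(1)): arr=[8 1 _ _ _ _] head=0 tail=2 count=2
After op 3 (read()): arr=[8 1 _ _ _ _] head=1 tail=2 count=1
After op 4 (read()): arr=[8 1 _ _ _ _] head=2 tail=2 count=0
After op 5 (write(27)): arr=[8 1 27 _ _ _] head=2 tail=3 count=1
After op 6 (write(2)): arr=[8 1 27 2 _ _] head=2 tail=4 count=2
After op 7 (write(15)): arr=[8 1 27 2 15 _] head=2 tail=5 count=3
After op 8 (write(14)): arr=[8 1 27 2 15 14] head=2 tail=0 count=4
After op 9 (write(22)): arr=[22 1 27 2 15 14] head=2 tail=1 count=5
After op 10 (read()): arr=[22 1 27 2 15 14] head=3 tail=1 count=4
After op 11 (write(9)): arr=[22 9 27 2 15 14] head=3 tail=2 count=5
After op 12 (write(25)): arr=[22 9 25 2 15 14] head=3 tail=3 count=6
After op 13 (write(4)): arr=[22 9 25 4 15 14] head=4 tail=4 count=6
After op 14 (write(3)): arr=[22 9 25 4 3 14] head=5 tail=5 count=6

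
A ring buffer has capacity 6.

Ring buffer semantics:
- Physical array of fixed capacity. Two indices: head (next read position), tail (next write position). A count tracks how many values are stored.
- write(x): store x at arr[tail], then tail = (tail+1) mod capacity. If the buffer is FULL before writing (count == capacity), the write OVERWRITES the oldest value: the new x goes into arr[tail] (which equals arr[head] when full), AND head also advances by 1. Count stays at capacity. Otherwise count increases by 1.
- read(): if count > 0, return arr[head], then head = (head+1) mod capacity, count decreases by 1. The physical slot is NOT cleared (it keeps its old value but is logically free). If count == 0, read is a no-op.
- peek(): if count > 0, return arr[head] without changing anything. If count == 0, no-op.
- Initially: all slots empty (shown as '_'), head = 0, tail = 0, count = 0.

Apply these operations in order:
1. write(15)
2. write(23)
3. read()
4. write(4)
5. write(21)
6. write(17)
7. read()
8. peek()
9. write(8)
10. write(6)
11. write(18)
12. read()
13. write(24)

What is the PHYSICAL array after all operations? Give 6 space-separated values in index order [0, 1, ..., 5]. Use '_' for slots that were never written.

After op 1 (write(15)): arr=[15 _ _ _ _ _] head=0 tail=1 count=1
After op 2 (write(23)): arr=[15 23 _ _ _ _] head=0 tail=2 count=2
After op 3 (read()): arr=[15 23 _ _ _ _] head=1 tail=2 count=1
After op 4 (write(4)): arr=[15 23 4 _ _ _] head=1 tail=3 count=2
After op 5 (write(21)): arr=[15 23 4 21 _ _] head=1 tail=4 count=3
After op 6 (write(17)): arr=[15 23 4 21 17 _] head=1 tail=5 count=4
After op 7 (read()): arr=[15 23 4 21 17 _] head=2 tail=5 count=3
After op 8 (peek()): arr=[15 23 4 21 17 _] head=2 tail=5 count=3
After op 9 (write(8)): arr=[15 23 4 21 17 8] head=2 tail=0 count=4
After op 10 (write(6)): arr=[6 23 4 21 17 8] head=2 tail=1 count=5
After op 11 (write(18)): arr=[6 18 4 21 17 8] head=2 tail=2 count=6
After op 12 (read()): arr=[6 18 4 21 17 8] head=3 tail=2 count=5
After op 13 (write(24)): arr=[6 18 24 21 17 8] head=3 tail=3 count=6

Answer: 6 18 24 21 17 8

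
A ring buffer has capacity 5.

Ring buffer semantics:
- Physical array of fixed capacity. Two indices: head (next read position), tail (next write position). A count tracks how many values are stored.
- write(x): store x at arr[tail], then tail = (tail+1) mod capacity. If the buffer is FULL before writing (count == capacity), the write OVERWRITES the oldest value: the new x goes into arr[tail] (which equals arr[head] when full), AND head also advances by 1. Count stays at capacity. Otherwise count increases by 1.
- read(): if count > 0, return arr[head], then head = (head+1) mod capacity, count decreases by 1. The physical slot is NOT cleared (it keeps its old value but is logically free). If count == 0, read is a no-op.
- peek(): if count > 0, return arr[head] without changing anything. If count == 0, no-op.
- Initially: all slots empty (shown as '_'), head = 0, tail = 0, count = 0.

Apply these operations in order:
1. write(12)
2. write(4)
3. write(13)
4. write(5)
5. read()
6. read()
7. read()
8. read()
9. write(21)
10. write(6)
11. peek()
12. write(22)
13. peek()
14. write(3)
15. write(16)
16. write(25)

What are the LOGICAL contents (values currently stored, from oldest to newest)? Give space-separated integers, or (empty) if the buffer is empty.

Answer: 6 22 3 16 25

Derivation:
After op 1 (write(12)): arr=[12 _ _ _ _] head=0 tail=1 count=1
After op 2 (write(4)): arr=[12 4 _ _ _] head=0 tail=2 count=2
After op 3 (write(13)): arr=[12 4 13 _ _] head=0 tail=3 count=3
After op 4 (write(5)): arr=[12 4 13 5 _] head=0 tail=4 count=4
After op 5 (read()): arr=[12 4 13 5 _] head=1 tail=4 count=3
After op 6 (read()): arr=[12 4 13 5 _] head=2 tail=4 count=2
After op 7 (read()): arr=[12 4 13 5 _] head=3 tail=4 count=1
After op 8 (read()): arr=[12 4 13 5 _] head=4 tail=4 count=0
After op 9 (write(21)): arr=[12 4 13 5 21] head=4 tail=0 count=1
After op 10 (write(6)): arr=[6 4 13 5 21] head=4 tail=1 count=2
After op 11 (peek()): arr=[6 4 13 5 21] head=4 tail=1 count=2
After op 12 (write(22)): arr=[6 22 13 5 21] head=4 tail=2 count=3
After op 13 (peek()): arr=[6 22 13 5 21] head=4 tail=2 count=3
After op 14 (write(3)): arr=[6 22 3 5 21] head=4 tail=3 count=4
After op 15 (write(16)): arr=[6 22 3 16 21] head=4 tail=4 count=5
After op 16 (write(25)): arr=[6 22 3 16 25] head=0 tail=0 count=5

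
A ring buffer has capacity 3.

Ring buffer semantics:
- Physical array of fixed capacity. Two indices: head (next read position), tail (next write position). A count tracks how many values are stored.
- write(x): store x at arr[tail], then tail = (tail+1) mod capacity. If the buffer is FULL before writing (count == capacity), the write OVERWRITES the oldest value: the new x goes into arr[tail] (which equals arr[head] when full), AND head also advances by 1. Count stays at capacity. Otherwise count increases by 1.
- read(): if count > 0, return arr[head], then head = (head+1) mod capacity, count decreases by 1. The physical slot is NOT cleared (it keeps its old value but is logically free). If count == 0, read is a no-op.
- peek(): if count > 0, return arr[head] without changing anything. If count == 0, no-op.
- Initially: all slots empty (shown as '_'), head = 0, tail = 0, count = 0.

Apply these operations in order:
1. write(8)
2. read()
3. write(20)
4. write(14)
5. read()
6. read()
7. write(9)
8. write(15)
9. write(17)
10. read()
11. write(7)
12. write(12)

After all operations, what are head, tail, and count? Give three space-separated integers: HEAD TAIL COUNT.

After op 1 (write(8)): arr=[8 _ _] head=0 tail=1 count=1
After op 2 (read()): arr=[8 _ _] head=1 tail=1 count=0
After op 3 (write(20)): arr=[8 20 _] head=1 tail=2 count=1
After op 4 (write(14)): arr=[8 20 14] head=1 tail=0 count=2
After op 5 (read()): arr=[8 20 14] head=2 tail=0 count=1
After op 6 (read()): arr=[8 20 14] head=0 tail=0 count=0
After op 7 (write(9)): arr=[9 20 14] head=0 tail=1 count=1
After op 8 (write(15)): arr=[9 15 14] head=0 tail=2 count=2
After op 9 (write(17)): arr=[9 15 17] head=0 tail=0 count=3
After op 10 (read()): arr=[9 15 17] head=1 tail=0 count=2
After op 11 (write(7)): arr=[7 15 17] head=1 tail=1 count=3
After op 12 (write(12)): arr=[7 12 17] head=2 tail=2 count=3

Answer: 2 2 3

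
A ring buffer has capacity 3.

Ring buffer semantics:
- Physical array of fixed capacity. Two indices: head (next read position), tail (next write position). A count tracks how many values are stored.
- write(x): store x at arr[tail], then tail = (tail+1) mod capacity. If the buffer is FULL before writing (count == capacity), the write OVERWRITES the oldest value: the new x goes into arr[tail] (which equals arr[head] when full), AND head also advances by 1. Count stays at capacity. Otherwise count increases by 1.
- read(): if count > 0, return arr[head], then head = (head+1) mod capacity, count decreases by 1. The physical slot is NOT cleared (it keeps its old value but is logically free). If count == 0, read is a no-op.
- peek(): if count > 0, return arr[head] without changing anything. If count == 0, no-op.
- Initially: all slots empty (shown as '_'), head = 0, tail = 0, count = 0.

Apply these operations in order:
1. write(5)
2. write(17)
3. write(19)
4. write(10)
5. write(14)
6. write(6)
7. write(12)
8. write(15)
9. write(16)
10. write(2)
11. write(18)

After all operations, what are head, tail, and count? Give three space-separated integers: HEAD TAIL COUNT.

After op 1 (write(5)): arr=[5 _ _] head=0 tail=1 count=1
After op 2 (write(17)): arr=[5 17 _] head=0 tail=2 count=2
After op 3 (write(19)): arr=[5 17 19] head=0 tail=0 count=3
After op 4 (write(10)): arr=[10 17 19] head=1 tail=1 count=3
After op 5 (write(14)): arr=[10 14 19] head=2 tail=2 count=3
After op 6 (write(6)): arr=[10 14 6] head=0 tail=0 count=3
After op 7 (write(12)): arr=[12 14 6] head=1 tail=1 count=3
After op 8 (write(15)): arr=[12 15 6] head=2 tail=2 count=3
After op 9 (write(16)): arr=[12 15 16] head=0 tail=0 count=3
After op 10 (write(2)): arr=[2 15 16] head=1 tail=1 count=3
After op 11 (write(18)): arr=[2 18 16] head=2 tail=2 count=3

Answer: 2 2 3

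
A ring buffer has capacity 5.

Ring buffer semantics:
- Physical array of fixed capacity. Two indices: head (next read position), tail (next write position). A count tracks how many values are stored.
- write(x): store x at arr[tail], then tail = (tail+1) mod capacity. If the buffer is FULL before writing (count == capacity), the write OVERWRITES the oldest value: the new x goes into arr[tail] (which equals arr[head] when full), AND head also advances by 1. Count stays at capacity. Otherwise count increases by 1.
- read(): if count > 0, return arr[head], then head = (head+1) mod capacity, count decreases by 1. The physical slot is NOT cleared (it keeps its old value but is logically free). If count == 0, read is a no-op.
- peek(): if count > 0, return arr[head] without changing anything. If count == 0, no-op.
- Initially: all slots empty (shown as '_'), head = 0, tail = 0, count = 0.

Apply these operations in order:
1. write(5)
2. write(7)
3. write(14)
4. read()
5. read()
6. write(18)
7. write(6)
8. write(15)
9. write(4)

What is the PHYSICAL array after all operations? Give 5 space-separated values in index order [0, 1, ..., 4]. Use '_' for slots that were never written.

Answer: 15 4 14 18 6

Derivation:
After op 1 (write(5)): arr=[5 _ _ _ _] head=0 tail=1 count=1
After op 2 (write(7)): arr=[5 7 _ _ _] head=0 tail=2 count=2
After op 3 (write(14)): arr=[5 7 14 _ _] head=0 tail=3 count=3
After op 4 (read()): arr=[5 7 14 _ _] head=1 tail=3 count=2
After op 5 (read()): arr=[5 7 14 _ _] head=2 tail=3 count=1
After op 6 (write(18)): arr=[5 7 14 18 _] head=2 tail=4 count=2
After op 7 (write(6)): arr=[5 7 14 18 6] head=2 tail=0 count=3
After op 8 (write(15)): arr=[15 7 14 18 6] head=2 tail=1 count=4
After op 9 (write(4)): arr=[15 4 14 18 6] head=2 tail=2 count=5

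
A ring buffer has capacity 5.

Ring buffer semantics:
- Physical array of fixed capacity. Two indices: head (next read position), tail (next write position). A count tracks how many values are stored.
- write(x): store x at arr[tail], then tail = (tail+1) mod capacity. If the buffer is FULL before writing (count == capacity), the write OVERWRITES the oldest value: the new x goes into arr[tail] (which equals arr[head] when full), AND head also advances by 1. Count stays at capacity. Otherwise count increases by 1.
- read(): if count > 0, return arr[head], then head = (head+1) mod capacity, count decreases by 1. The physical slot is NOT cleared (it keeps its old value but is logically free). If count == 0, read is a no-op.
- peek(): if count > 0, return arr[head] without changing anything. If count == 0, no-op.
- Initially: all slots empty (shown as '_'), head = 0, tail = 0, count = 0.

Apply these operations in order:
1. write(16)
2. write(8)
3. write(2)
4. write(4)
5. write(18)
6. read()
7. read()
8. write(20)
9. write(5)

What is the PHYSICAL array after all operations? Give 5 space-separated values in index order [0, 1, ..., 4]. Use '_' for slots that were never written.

Answer: 20 5 2 4 18

Derivation:
After op 1 (write(16)): arr=[16 _ _ _ _] head=0 tail=1 count=1
After op 2 (write(8)): arr=[16 8 _ _ _] head=0 tail=2 count=2
After op 3 (write(2)): arr=[16 8 2 _ _] head=0 tail=3 count=3
After op 4 (write(4)): arr=[16 8 2 4 _] head=0 tail=4 count=4
After op 5 (write(18)): arr=[16 8 2 4 18] head=0 tail=0 count=5
After op 6 (read()): arr=[16 8 2 4 18] head=1 tail=0 count=4
After op 7 (read()): arr=[16 8 2 4 18] head=2 tail=0 count=3
After op 8 (write(20)): arr=[20 8 2 4 18] head=2 tail=1 count=4
After op 9 (write(5)): arr=[20 5 2 4 18] head=2 tail=2 count=5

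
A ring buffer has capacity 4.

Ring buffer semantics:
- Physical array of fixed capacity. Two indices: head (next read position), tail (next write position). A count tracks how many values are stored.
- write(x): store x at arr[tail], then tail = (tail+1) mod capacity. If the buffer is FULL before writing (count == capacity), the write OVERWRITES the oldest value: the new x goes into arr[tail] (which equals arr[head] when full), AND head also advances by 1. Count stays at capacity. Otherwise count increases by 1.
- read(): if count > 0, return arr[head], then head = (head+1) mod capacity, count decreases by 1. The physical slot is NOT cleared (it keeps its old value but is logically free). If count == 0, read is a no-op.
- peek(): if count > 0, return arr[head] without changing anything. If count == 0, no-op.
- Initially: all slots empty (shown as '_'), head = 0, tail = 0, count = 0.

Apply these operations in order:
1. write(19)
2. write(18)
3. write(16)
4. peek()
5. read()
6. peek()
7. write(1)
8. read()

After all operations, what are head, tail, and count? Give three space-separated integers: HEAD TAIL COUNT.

After op 1 (write(19)): arr=[19 _ _ _] head=0 tail=1 count=1
After op 2 (write(18)): arr=[19 18 _ _] head=0 tail=2 count=2
After op 3 (write(16)): arr=[19 18 16 _] head=0 tail=3 count=3
After op 4 (peek()): arr=[19 18 16 _] head=0 tail=3 count=3
After op 5 (read()): arr=[19 18 16 _] head=1 tail=3 count=2
After op 6 (peek()): arr=[19 18 16 _] head=1 tail=3 count=2
After op 7 (write(1)): arr=[19 18 16 1] head=1 tail=0 count=3
After op 8 (read()): arr=[19 18 16 1] head=2 tail=0 count=2

Answer: 2 0 2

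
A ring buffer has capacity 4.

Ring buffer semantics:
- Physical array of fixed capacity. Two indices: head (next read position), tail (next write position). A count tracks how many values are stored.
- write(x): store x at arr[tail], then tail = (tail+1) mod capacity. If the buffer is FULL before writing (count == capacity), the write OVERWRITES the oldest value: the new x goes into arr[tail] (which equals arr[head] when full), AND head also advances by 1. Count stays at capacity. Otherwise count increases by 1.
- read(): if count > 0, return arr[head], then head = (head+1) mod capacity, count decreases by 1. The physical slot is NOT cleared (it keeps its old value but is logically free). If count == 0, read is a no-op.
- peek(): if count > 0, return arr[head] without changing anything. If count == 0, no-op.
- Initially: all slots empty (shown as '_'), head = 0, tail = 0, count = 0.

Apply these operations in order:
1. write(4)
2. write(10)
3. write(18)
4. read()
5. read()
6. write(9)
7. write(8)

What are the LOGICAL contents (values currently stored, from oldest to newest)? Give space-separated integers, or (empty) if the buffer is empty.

Answer: 18 9 8

Derivation:
After op 1 (write(4)): arr=[4 _ _ _] head=0 tail=1 count=1
After op 2 (write(10)): arr=[4 10 _ _] head=0 tail=2 count=2
After op 3 (write(18)): arr=[4 10 18 _] head=0 tail=3 count=3
After op 4 (read()): arr=[4 10 18 _] head=1 tail=3 count=2
After op 5 (read()): arr=[4 10 18 _] head=2 tail=3 count=1
After op 6 (write(9)): arr=[4 10 18 9] head=2 tail=0 count=2
After op 7 (write(8)): arr=[8 10 18 9] head=2 tail=1 count=3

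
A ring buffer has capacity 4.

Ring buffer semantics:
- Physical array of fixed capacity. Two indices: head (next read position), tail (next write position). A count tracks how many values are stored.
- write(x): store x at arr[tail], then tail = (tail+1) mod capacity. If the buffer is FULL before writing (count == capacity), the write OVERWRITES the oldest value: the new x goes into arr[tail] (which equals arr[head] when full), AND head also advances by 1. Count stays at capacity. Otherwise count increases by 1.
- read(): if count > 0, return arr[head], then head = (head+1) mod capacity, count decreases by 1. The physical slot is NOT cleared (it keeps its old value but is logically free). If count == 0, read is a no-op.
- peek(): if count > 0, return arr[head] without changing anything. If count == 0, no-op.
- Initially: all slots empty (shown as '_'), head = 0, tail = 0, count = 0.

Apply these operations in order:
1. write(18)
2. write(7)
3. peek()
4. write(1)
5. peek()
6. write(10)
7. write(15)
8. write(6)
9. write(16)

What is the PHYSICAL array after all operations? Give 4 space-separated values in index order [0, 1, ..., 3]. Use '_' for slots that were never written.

Answer: 15 6 16 10

Derivation:
After op 1 (write(18)): arr=[18 _ _ _] head=0 tail=1 count=1
After op 2 (write(7)): arr=[18 7 _ _] head=0 tail=2 count=2
After op 3 (peek()): arr=[18 7 _ _] head=0 tail=2 count=2
After op 4 (write(1)): arr=[18 7 1 _] head=0 tail=3 count=3
After op 5 (peek()): arr=[18 7 1 _] head=0 tail=3 count=3
After op 6 (write(10)): arr=[18 7 1 10] head=0 tail=0 count=4
After op 7 (write(15)): arr=[15 7 1 10] head=1 tail=1 count=4
After op 8 (write(6)): arr=[15 6 1 10] head=2 tail=2 count=4
After op 9 (write(16)): arr=[15 6 16 10] head=3 tail=3 count=4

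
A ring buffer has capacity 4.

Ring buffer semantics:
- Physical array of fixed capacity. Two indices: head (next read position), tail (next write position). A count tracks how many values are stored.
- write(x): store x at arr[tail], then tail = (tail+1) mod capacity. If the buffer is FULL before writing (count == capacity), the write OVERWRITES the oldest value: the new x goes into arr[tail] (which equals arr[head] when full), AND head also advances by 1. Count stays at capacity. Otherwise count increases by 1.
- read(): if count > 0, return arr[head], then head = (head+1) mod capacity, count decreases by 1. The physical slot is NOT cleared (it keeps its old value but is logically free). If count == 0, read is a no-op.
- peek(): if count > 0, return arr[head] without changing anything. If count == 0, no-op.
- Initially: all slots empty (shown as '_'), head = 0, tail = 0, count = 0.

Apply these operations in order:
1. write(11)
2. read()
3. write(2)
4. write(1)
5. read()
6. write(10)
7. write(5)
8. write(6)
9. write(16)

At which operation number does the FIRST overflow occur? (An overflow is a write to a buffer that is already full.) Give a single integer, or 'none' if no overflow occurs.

Answer: 9

Derivation:
After op 1 (write(11)): arr=[11 _ _ _] head=0 tail=1 count=1
After op 2 (read()): arr=[11 _ _ _] head=1 tail=1 count=0
After op 3 (write(2)): arr=[11 2 _ _] head=1 tail=2 count=1
After op 4 (write(1)): arr=[11 2 1 _] head=1 tail=3 count=2
After op 5 (read()): arr=[11 2 1 _] head=2 tail=3 count=1
After op 6 (write(10)): arr=[11 2 1 10] head=2 tail=0 count=2
After op 7 (write(5)): arr=[5 2 1 10] head=2 tail=1 count=3
After op 8 (write(6)): arr=[5 6 1 10] head=2 tail=2 count=4
After op 9 (write(16)): arr=[5 6 16 10] head=3 tail=3 count=4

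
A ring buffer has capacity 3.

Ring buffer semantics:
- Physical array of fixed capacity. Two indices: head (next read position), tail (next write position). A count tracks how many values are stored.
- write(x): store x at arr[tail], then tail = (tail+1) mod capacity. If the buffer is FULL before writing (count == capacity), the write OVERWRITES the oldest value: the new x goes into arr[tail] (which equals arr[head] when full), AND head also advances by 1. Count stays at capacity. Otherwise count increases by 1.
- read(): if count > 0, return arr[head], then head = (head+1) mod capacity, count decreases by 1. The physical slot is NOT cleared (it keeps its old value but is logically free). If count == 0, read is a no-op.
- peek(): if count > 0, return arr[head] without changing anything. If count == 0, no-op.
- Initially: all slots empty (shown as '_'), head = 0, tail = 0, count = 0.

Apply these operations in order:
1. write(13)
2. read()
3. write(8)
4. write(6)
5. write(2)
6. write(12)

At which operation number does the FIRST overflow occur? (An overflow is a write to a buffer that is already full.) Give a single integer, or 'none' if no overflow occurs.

After op 1 (write(13)): arr=[13 _ _] head=0 tail=1 count=1
After op 2 (read()): arr=[13 _ _] head=1 tail=1 count=0
After op 3 (write(8)): arr=[13 8 _] head=1 tail=2 count=1
After op 4 (write(6)): arr=[13 8 6] head=1 tail=0 count=2
After op 5 (write(2)): arr=[2 8 6] head=1 tail=1 count=3
After op 6 (write(12)): arr=[2 12 6] head=2 tail=2 count=3

Answer: 6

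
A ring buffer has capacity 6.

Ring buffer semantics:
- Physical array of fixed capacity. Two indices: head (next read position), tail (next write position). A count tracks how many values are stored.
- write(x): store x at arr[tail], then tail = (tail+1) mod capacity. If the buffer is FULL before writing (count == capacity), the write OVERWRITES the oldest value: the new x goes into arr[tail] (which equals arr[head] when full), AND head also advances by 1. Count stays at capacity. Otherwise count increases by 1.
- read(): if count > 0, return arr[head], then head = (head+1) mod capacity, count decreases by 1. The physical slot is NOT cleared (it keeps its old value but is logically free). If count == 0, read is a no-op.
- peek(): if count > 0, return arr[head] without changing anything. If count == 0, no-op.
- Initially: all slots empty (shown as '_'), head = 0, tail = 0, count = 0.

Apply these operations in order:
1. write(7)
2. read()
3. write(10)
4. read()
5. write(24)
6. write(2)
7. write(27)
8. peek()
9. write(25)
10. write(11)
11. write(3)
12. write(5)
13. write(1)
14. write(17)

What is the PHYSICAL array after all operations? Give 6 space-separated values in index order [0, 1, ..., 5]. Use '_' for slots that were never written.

After op 1 (write(7)): arr=[7 _ _ _ _ _] head=0 tail=1 count=1
After op 2 (read()): arr=[7 _ _ _ _ _] head=1 tail=1 count=0
After op 3 (write(10)): arr=[7 10 _ _ _ _] head=1 tail=2 count=1
After op 4 (read()): arr=[7 10 _ _ _ _] head=2 tail=2 count=0
After op 5 (write(24)): arr=[7 10 24 _ _ _] head=2 tail=3 count=1
After op 6 (write(2)): arr=[7 10 24 2 _ _] head=2 tail=4 count=2
After op 7 (write(27)): arr=[7 10 24 2 27 _] head=2 tail=5 count=3
After op 8 (peek()): arr=[7 10 24 2 27 _] head=2 tail=5 count=3
After op 9 (write(25)): arr=[7 10 24 2 27 25] head=2 tail=0 count=4
After op 10 (write(11)): arr=[11 10 24 2 27 25] head=2 tail=1 count=5
After op 11 (write(3)): arr=[11 3 24 2 27 25] head=2 tail=2 count=6
After op 12 (write(5)): arr=[11 3 5 2 27 25] head=3 tail=3 count=6
After op 13 (write(1)): arr=[11 3 5 1 27 25] head=4 tail=4 count=6
After op 14 (write(17)): arr=[11 3 5 1 17 25] head=5 tail=5 count=6

Answer: 11 3 5 1 17 25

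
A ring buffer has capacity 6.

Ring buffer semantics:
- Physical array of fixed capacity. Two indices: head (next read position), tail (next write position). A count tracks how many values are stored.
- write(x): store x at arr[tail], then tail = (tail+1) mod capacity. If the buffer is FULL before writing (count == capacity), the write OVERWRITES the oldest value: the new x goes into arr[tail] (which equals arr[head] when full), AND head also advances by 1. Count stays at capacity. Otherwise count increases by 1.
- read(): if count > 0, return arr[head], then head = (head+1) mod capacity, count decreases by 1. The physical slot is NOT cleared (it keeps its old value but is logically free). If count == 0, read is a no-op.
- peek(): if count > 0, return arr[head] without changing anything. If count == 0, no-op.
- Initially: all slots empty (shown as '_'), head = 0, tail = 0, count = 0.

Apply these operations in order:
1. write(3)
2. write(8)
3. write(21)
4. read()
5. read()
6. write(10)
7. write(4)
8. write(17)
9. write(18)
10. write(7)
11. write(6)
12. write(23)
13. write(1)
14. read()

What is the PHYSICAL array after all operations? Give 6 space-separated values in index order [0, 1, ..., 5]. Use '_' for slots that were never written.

After op 1 (write(3)): arr=[3 _ _ _ _ _] head=0 tail=1 count=1
After op 2 (write(8)): arr=[3 8 _ _ _ _] head=0 tail=2 count=2
After op 3 (write(21)): arr=[3 8 21 _ _ _] head=0 tail=3 count=3
After op 4 (read()): arr=[3 8 21 _ _ _] head=1 tail=3 count=2
After op 5 (read()): arr=[3 8 21 _ _ _] head=2 tail=3 count=1
After op 6 (write(10)): arr=[3 8 21 10 _ _] head=2 tail=4 count=2
After op 7 (write(4)): arr=[3 8 21 10 4 _] head=2 tail=5 count=3
After op 8 (write(17)): arr=[3 8 21 10 4 17] head=2 tail=0 count=4
After op 9 (write(18)): arr=[18 8 21 10 4 17] head=2 tail=1 count=5
After op 10 (write(7)): arr=[18 7 21 10 4 17] head=2 tail=2 count=6
After op 11 (write(6)): arr=[18 7 6 10 4 17] head=3 tail=3 count=6
After op 12 (write(23)): arr=[18 7 6 23 4 17] head=4 tail=4 count=6
After op 13 (write(1)): arr=[18 7 6 23 1 17] head=5 tail=5 count=6
After op 14 (read()): arr=[18 7 6 23 1 17] head=0 tail=5 count=5

Answer: 18 7 6 23 1 17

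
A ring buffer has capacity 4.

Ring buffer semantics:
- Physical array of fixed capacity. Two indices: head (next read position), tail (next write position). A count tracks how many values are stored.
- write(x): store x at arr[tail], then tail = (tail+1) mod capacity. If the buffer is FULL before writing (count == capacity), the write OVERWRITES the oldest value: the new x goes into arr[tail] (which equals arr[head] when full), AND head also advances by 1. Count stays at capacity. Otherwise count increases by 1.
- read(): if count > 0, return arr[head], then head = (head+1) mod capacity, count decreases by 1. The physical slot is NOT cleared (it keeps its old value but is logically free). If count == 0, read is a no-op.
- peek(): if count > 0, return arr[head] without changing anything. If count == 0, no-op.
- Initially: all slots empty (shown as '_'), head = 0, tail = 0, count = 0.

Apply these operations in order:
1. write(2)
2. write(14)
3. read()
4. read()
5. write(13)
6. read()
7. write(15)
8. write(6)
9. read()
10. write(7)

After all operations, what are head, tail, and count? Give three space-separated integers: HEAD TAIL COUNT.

After op 1 (write(2)): arr=[2 _ _ _] head=0 tail=1 count=1
After op 2 (write(14)): arr=[2 14 _ _] head=0 tail=2 count=2
After op 3 (read()): arr=[2 14 _ _] head=1 tail=2 count=1
After op 4 (read()): arr=[2 14 _ _] head=2 tail=2 count=0
After op 5 (write(13)): arr=[2 14 13 _] head=2 tail=3 count=1
After op 6 (read()): arr=[2 14 13 _] head=3 tail=3 count=0
After op 7 (write(15)): arr=[2 14 13 15] head=3 tail=0 count=1
After op 8 (write(6)): arr=[6 14 13 15] head=3 tail=1 count=2
After op 9 (read()): arr=[6 14 13 15] head=0 tail=1 count=1
After op 10 (write(7)): arr=[6 7 13 15] head=0 tail=2 count=2

Answer: 0 2 2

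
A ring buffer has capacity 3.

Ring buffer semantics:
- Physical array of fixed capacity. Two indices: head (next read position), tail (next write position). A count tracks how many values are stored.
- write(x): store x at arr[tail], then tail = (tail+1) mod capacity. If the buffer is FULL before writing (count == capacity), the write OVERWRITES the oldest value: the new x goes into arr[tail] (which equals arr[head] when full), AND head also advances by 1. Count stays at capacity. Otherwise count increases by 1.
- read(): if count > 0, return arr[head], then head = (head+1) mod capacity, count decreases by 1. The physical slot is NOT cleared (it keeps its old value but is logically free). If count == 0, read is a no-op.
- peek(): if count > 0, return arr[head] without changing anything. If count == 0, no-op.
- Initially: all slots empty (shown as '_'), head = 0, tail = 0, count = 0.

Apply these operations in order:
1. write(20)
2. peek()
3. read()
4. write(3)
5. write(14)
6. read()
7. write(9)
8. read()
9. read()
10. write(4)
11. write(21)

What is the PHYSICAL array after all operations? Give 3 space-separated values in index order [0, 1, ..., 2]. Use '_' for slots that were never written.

Answer: 9 4 21

Derivation:
After op 1 (write(20)): arr=[20 _ _] head=0 tail=1 count=1
After op 2 (peek()): arr=[20 _ _] head=0 tail=1 count=1
After op 3 (read()): arr=[20 _ _] head=1 tail=1 count=0
After op 4 (write(3)): arr=[20 3 _] head=1 tail=2 count=1
After op 5 (write(14)): arr=[20 3 14] head=1 tail=0 count=2
After op 6 (read()): arr=[20 3 14] head=2 tail=0 count=1
After op 7 (write(9)): arr=[9 3 14] head=2 tail=1 count=2
After op 8 (read()): arr=[9 3 14] head=0 tail=1 count=1
After op 9 (read()): arr=[9 3 14] head=1 tail=1 count=0
After op 10 (write(4)): arr=[9 4 14] head=1 tail=2 count=1
After op 11 (write(21)): arr=[9 4 21] head=1 tail=0 count=2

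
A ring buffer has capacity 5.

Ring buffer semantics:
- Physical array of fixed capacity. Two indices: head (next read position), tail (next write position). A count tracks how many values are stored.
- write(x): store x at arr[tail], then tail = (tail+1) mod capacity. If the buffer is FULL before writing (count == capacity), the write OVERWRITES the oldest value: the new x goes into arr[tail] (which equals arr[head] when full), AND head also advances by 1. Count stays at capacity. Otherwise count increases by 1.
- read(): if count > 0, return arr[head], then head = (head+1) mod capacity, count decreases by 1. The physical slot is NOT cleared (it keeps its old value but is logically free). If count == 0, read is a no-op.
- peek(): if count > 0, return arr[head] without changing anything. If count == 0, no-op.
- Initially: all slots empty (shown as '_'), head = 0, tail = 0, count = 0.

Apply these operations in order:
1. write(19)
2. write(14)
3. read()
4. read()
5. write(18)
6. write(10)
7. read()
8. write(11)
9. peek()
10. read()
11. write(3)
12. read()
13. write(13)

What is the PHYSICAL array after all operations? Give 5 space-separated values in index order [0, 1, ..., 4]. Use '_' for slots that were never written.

Answer: 3 13 18 10 11

Derivation:
After op 1 (write(19)): arr=[19 _ _ _ _] head=0 tail=1 count=1
After op 2 (write(14)): arr=[19 14 _ _ _] head=0 tail=2 count=2
After op 3 (read()): arr=[19 14 _ _ _] head=1 tail=2 count=1
After op 4 (read()): arr=[19 14 _ _ _] head=2 tail=2 count=0
After op 5 (write(18)): arr=[19 14 18 _ _] head=2 tail=3 count=1
After op 6 (write(10)): arr=[19 14 18 10 _] head=2 tail=4 count=2
After op 7 (read()): arr=[19 14 18 10 _] head=3 tail=4 count=1
After op 8 (write(11)): arr=[19 14 18 10 11] head=3 tail=0 count=2
After op 9 (peek()): arr=[19 14 18 10 11] head=3 tail=0 count=2
After op 10 (read()): arr=[19 14 18 10 11] head=4 tail=0 count=1
After op 11 (write(3)): arr=[3 14 18 10 11] head=4 tail=1 count=2
After op 12 (read()): arr=[3 14 18 10 11] head=0 tail=1 count=1
After op 13 (write(13)): arr=[3 13 18 10 11] head=0 tail=2 count=2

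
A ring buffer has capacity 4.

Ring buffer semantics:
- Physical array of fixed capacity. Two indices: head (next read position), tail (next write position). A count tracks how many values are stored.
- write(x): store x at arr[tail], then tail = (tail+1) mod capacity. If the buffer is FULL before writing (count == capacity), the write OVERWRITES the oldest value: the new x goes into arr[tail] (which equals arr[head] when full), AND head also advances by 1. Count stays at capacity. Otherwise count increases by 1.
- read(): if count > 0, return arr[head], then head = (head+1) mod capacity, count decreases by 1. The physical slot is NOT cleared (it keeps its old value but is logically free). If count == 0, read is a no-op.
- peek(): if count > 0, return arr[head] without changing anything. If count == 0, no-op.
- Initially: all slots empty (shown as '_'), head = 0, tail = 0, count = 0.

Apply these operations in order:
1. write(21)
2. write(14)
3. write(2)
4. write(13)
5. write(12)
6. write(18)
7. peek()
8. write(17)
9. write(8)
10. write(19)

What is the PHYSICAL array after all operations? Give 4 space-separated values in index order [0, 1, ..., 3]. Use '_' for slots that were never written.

Answer: 19 18 17 8

Derivation:
After op 1 (write(21)): arr=[21 _ _ _] head=0 tail=1 count=1
After op 2 (write(14)): arr=[21 14 _ _] head=0 tail=2 count=2
After op 3 (write(2)): arr=[21 14 2 _] head=0 tail=3 count=3
After op 4 (write(13)): arr=[21 14 2 13] head=0 tail=0 count=4
After op 5 (write(12)): arr=[12 14 2 13] head=1 tail=1 count=4
After op 6 (write(18)): arr=[12 18 2 13] head=2 tail=2 count=4
After op 7 (peek()): arr=[12 18 2 13] head=2 tail=2 count=4
After op 8 (write(17)): arr=[12 18 17 13] head=3 tail=3 count=4
After op 9 (write(8)): arr=[12 18 17 8] head=0 tail=0 count=4
After op 10 (write(19)): arr=[19 18 17 8] head=1 tail=1 count=4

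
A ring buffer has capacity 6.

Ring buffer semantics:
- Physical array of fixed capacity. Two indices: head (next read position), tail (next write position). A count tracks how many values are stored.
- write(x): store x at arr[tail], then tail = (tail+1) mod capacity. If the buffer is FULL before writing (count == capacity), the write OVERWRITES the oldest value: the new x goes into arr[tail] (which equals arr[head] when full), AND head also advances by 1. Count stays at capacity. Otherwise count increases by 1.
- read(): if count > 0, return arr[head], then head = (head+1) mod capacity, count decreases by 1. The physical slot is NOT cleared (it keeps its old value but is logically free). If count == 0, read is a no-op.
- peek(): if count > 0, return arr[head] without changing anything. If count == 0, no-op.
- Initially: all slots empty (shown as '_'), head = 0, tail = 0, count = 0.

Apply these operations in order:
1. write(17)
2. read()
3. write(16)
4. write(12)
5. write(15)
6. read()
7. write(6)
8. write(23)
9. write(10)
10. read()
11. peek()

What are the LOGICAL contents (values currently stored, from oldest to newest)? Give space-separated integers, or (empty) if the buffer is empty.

After op 1 (write(17)): arr=[17 _ _ _ _ _] head=0 tail=1 count=1
After op 2 (read()): arr=[17 _ _ _ _ _] head=1 tail=1 count=0
After op 3 (write(16)): arr=[17 16 _ _ _ _] head=1 tail=2 count=1
After op 4 (write(12)): arr=[17 16 12 _ _ _] head=1 tail=3 count=2
After op 5 (write(15)): arr=[17 16 12 15 _ _] head=1 tail=4 count=3
After op 6 (read()): arr=[17 16 12 15 _ _] head=2 tail=4 count=2
After op 7 (write(6)): arr=[17 16 12 15 6 _] head=2 tail=5 count=3
After op 8 (write(23)): arr=[17 16 12 15 6 23] head=2 tail=0 count=4
After op 9 (write(10)): arr=[10 16 12 15 6 23] head=2 tail=1 count=5
After op 10 (read()): arr=[10 16 12 15 6 23] head=3 tail=1 count=4
After op 11 (peek()): arr=[10 16 12 15 6 23] head=3 tail=1 count=4

Answer: 15 6 23 10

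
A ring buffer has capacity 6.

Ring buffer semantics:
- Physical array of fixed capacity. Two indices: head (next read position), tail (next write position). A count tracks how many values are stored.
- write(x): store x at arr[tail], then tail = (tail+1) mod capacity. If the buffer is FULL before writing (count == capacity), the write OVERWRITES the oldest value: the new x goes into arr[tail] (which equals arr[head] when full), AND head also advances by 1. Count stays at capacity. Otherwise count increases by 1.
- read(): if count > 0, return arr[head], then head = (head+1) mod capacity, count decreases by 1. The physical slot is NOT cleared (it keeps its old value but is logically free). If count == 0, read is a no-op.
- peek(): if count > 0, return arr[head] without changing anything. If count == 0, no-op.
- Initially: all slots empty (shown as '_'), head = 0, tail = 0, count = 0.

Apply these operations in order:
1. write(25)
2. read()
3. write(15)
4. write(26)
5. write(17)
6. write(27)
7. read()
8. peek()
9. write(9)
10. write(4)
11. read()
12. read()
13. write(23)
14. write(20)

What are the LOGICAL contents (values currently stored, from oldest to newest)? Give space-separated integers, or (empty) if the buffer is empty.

Answer: 27 9 4 23 20

Derivation:
After op 1 (write(25)): arr=[25 _ _ _ _ _] head=0 tail=1 count=1
After op 2 (read()): arr=[25 _ _ _ _ _] head=1 tail=1 count=0
After op 3 (write(15)): arr=[25 15 _ _ _ _] head=1 tail=2 count=1
After op 4 (write(26)): arr=[25 15 26 _ _ _] head=1 tail=3 count=2
After op 5 (write(17)): arr=[25 15 26 17 _ _] head=1 tail=4 count=3
After op 6 (write(27)): arr=[25 15 26 17 27 _] head=1 tail=5 count=4
After op 7 (read()): arr=[25 15 26 17 27 _] head=2 tail=5 count=3
After op 8 (peek()): arr=[25 15 26 17 27 _] head=2 tail=5 count=3
After op 9 (write(9)): arr=[25 15 26 17 27 9] head=2 tail=0 count=4
After op 10 (write(4)): arr=[4 15 26 17 27 9] head=2 tail=1 count=5
After op 11 (read()): arr=[4 15 26 17 27 9] head=3 tail=1 count=4
After op 12 (read()): arr=[4 15 26 17 27 9] head=4 tail=1 count=3
After op 13 (write(23)): arr=[4 23 26 17 27 9] head=4 tail=2 count=4
After op 14 (write(20)): arr=[4 23 20 17 27 9] head=4 tail=3 count=5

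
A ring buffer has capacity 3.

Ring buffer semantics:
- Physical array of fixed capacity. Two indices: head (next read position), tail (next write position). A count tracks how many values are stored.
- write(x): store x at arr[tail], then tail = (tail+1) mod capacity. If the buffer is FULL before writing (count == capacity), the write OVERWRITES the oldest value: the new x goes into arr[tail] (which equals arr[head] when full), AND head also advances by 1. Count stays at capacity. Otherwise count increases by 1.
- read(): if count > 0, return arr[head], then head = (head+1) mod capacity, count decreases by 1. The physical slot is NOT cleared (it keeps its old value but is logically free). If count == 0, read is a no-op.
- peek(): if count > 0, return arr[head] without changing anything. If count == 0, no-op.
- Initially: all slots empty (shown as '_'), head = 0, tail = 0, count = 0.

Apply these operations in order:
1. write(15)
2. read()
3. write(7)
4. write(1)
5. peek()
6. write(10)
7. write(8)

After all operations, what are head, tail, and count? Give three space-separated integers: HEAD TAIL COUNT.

After op 1 (write(15)): arr=[15 _ _] head=0 tail=1 count=1
After op 2 (read()): arr=[15 _ _] head=1 tail=1 count=0
After op 3 (write(7)): arr=[15 7 _] head=1 tail=2 count=1
After op 4 (write(1)): arr=[15 7 1] head=1 tail=0 count=2
After op 5 (peek()): arr=[15 7 1] head=1 tail=0 count=2
After op 6 (write(10)): arr=[10 7 1] head=1 tail=1 count=3
After op 7 (write(8)): arr=[10 8 1] head=2 tail=2 count=3

Answer: 2 2 3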